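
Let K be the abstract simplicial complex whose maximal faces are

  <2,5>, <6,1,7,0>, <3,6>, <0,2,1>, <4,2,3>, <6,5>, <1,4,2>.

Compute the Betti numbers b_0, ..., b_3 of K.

b_0 = 1, b_1 = 2, b_2 = 0, b_3 = 0.

Fix the vertex order 0 < 1 < 2 < 3 < 4 < 5 < 6 < 7 and write every simplex with vertices in increasing order. Then dim K = 3 and the simplices of K are:

  0-simplices (8): [0], [1], [2], [3], [4], [5], [6], [7]
  1-simplices (15): [0,1], [0,2], [0,6], [0,7], [1,2], [1,4], [1,6], [1,7], [2,3], [2,4], [2,5], [3,4], [3,6], [5,6], [6,7]
  2-simplices (7): [0,1,2], [0,1,6], [0,1,7], [0,6,7], [1,2,4], [1,6,7], [2,3,4]
  3-simplices (1): [0,1,6,7]

so the chain groups are C_0 ≅ Z^8, C_1 ≅ Z^15, C_2 ≅ Z^7, C_3 ≅ Z^1.

The boundary map ∂_1: C_1 → C_0 sends each edge [p,q] (with p < q) to q − p. For instance
  ∂[1,2] = [2] − [1].
This gives a 8×15 integer matrix of rank 7; reducing to Smith normal form yields diagonal entries (1,1,1,1,1,1,1).

∂_2: C_2 → C_1 sends each 2-simplex [p,q,r] to [q,r] − [p,r] + [p,q]. For instance
  ∂[1,6,7] = [6,7] − [1,7] + [1,6],
  ∂[0,1,6] = [1,6] − [0,6] + [0,1].
As a 15×7 matrix over Z this has rank 6, with invariant factors (1,1,1,1,1,1).

∂_3: C_3 → C_2 sends each 3-simplex σ to the alternating sum Σ_i (−1)^i (σ with its i-th vertex removed). For instance
  ∂[0,1,6,7] = [1,6,7] − [0,6,7] + [0,1,7] − [0,1,6].
The resulting 7×1 matrix has rank 1, and its Smith normal form has invariant factors (1).

From H_k ≅ ker(∂_k) / im(∂_{k+1}) we obtain:

  H_0: rank C_0 − rank ∂_1 = 8 − 7 = 1, and the invariant factors of ∂_1 are all 1, so H_0 = Z.
  H_1: rank ker ∂_1 − rank ∂_2 = (15 − 7) − 6 = 2, and the invariant factors of ∂_2 are all 1, so H_1 = Z^2.
  H_2: rank ker ∂_2 − rank ∂_3 = (7 − 6) − 1 = 0, and the invariant factors of ∂_3 are all 1, so H_2 = 0.
  H_3: rank ker ∂_3 − rank ∂_4 = (1 − 1) − 0 = 0, and there is no ∂_4, so H_3 = 0.

As a check, the Euler characteristic is 8 − 15 + 7 − 1 = -1, which agrees with 1 − 2 + 0 − 0 = -1.

Hence the Betti numbers are b_0 = 1, b_1 = 2, b_2 = 0, b_3 = 0.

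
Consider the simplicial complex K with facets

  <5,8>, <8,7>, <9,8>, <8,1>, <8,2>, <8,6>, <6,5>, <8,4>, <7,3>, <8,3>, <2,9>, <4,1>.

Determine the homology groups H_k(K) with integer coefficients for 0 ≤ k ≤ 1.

H_0 = Z,  H_1 = Z^4.

Take the total order 1 < 2 < 3 < 4 < 5 < 6 < 7 < 8 < 9 on the vertex set. Then K (dimension 1) consists of the simplices:

  0-simplices (9): [1], [2], [3], [4], [5], [6], [7], [8], [9]
  1-simplices (12): [1,4], [1,8], [2,8], [2,9], [3,7], [3,8], [4,8], [5,6], [5,8], [6,8], [7,8], [8,9]

so the chain groups are C_0 ≅ Z^9, C_1 ≅ Z^12.

The boundary map ∂_1: C_1 → C_0 maps an edge to its endpoints' difference, ∂[p,q] = q − p.
The resulting 9×12 matrix has rank 8, and its Smith normal form has invariant factors (1,1,1,1,1,1,1,1).

Computing H_k = (kernel of ∂_k) / (image of ∂_{k+1}):

  H_0: rank C_0 − rank ∂_1 = 9 − 8 = 1, and the invariant factors of ∂_1 are all 1, so H_0 ≅ Z.
  H_1: rank ker ∂_1 − rank ∂_2 = (12 − 8) − 0 = 4, and there is no ∂_2, so H_1 ≅ Z^4.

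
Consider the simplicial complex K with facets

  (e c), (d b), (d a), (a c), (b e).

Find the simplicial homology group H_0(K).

H_0 ≅ Z.

Take the total order a < b < c < d < e on the vertex set. Then K (dimension 1) consists of the simplices:

  0-simplices (5): a, b, c, d, e
  1-simplices (5): ac, ad, bd, be, ce

Hence C_0 ≅ Z^5, C_1 ≅ Z^5.

The boundary map ∂_1: C_1 → C_0 maps an edge to its endpoints' difference, ∂[p,q] = q − p. For instance
  ∂be = e − b.
This gives a 5×5 integer matrix of rank 4; reducing to Smith normal form yields diagonal entries (1,1,1,1).

Now H_k = ker ∂_k / im ∂_{k+1}, so:

  H_0: rank C_0 − rank ∂_1 = 5 − 4 = 1, and the invariant factors of ∂_1 are all 1, so H_0 = Z.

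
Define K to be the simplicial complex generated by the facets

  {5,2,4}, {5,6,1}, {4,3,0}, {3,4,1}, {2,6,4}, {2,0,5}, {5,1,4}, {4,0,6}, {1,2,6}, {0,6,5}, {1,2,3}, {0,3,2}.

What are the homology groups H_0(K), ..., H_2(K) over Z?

H_0 = Z,  H_1 = Z/2,  H_2 = 0.

We work with the vertex ordering 0 < 1 < 2 < 3 < 4 < 5 < 6. The simplices of K, each written with vertices in increasing order, are:

  0-simplices (7): [0], [1], [2], [3], [4], [5], [6]
  1-simplices (18): [0,2], [0,3], [0,4], [0,5], [0,6], [1,2], [1,3], [1,4], [1,5], [1,6], [2,3], [2,4], [2,5], [2,6], [3,4], [4,5], [4,6], [5,6]
  2-simplices (12): [0,2,3], [0,2,5], [0,3,4], [0,4,6], [0,5,6], [1,2,3], [1,2,6], [1,3,4], [1,4,5], [1,5,6], [2,4,5], [2,4,6]

giving chain groups C_0 ≅ Z^7, C_1 ≅ Z^18, C_2 ≅ Z^12.

The boundary map ∂_1: C_1 → C_0 is given by ∂[p,q] = [q] − [p]. For instance
  ∂[0,4] = [4] − [0].
This gives a 7×18 integer matrix of rank 6; reducing to Smith normal form yields diagonal entries (1,1,1,1,1,1).

The boundary map ∂_2: C_2 → C_1 maps a triangle to the signed sum of its edges. For instance
  ∂[1,3,4] = [3,4] − [1,4] + [1,3],
  ∂[0,5,6] = [5,6] − [0,6] + [0,5].
As a 18×12 matrix over Z this has rank 12, with invariant factors (1,1,1,1,1,1,1,1,1,1,1,2).

Now H_k = ker ∂_k / im ∂_{k+1}, so:

  H_0: rank C_0 − rank ∂_1 = 7 − 6 = 1, and the invariant factors of ∂_1 are all 1, so H_0 = Z.
  H_1: rank ker ∂_1 − rank ∂_2 = (18 − 6) − 12 = 0, and ∂_2 has invariant factor 2 > 1, so H_1 = Z/2.
  H_2: rank ker ∂_2 − rank ∂_3 = (12 − 12) − 0 = 0, and there is no ∂_3, so H_2 = 0.

As a check, the Euler characteristic is 7 − 18 + 12 = 1, which agrees with 1 − 0 + 0 = 1.
(K is a triangulation of the real projective plane RP^2.)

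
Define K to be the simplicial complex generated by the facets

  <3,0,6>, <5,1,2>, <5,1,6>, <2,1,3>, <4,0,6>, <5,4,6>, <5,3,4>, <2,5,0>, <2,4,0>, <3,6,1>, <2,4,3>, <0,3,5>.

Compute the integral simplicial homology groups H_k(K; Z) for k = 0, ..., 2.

H_0 = Z,  H_1 = Z/2,  H_2 = 0.

We work with the vertex ordering 0 < 1 < 2 < 3 < 4 < 5 < 6. The simplices of K, each written with vertices in increasing order, are:

  0-simplices (7): [0], [1], [2], [3], [4], [5], [6]
  1-simplices (18): [0,2], [0,3], [0,4], [0,5], [0,6], [1,2], [1,3], [1,5], [1,6], [2,3], [2,4], [2,5], [3,4], [3,5], [3,6], [4,5], [4,6], [5,6]
  2-simplices (12): [0,2,4], [0,2,5], [0,3,5], [0,3,6], [0,4,6], [1,2,3], [1,2,5], [1,3,6], [1,5,6], [2,3,4], [3,4,5], [4,5,6]

Hence C_0 ≅ Z^7, C_1 ≅ Z^18, C_2 ≅ Z^12.

∂_1: C_1 → C_0 sends each edge [p,q] (with p < q) to q − p.
The resulting 7×18 matrix has rank 6, and its Smith normal form has invariant factors (1,1,1,1,1,1).

∂_2: C_2 → C_1 maps a triangle to the signed sum of its edges. For instance
  ∂[1,3,6] = [3,6] − [1,6] + [1,3],
  ∂[0,2,5] = [2,5] − [0,5] + [0,2].
This gives a 18×12 integer matrix of rank 12; reducing to Smith normal form yields diagonal entries (1,1,1,1,1,1,1,1,1,1,1,2).

From H_k ≅ ker(∂_k) / im(∂_{k+1}) we obtain:

  H_0: rank C_0 − rank ∂_1 = 7 − 6 = 1, and the invariant factors of ∂_1 are all 1, so H_0 ≅ Z.
  H_1: rank ker ∂_1 − rank ∂_2 = (18 − 6) − 12 = 0, and ∂_2 has invariant factor 2 > 1, so H_1 ≅ Z/2.
  H_2: rank ker ∂_2 − rank ∂_3 = (12 − 12) − 0 = 0, and there is no ∂_3, so H_2 ≅ 0.

As a check, the Euler characteristic is 7 − 18 + 12 = 1, which agrees with 1 − 0 + 0 = 1.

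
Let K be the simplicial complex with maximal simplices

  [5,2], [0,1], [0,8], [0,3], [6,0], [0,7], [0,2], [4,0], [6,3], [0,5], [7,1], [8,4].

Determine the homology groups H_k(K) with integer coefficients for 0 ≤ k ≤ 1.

Order the vertices as 0 < 1 < 2 < 3 < 4 < 5 < 6 < 7 < 8. Listing each simplex with vertices in this order, K has dimension 1 with simplices:

  0-simplices (9): [0], [1], [2], [3], [4], [5], [6], [7], [8]
  1-simplices (12): [0,1], [0,2], [0,3], [0,4], [0,5], [0,6], [0,7], [0,8], [1,7], [2,5], [3,6], [4,8]

giving chain groups C_0 ≅ Z^9, C_1 ≅ Z^12.

The boundary map ∂_1: C_1 → C_0 maps an edge to its endpoints' difference, ∂[p,q] = q − p. For instance
  ∂[4,8] = [8] − [4].
This gives a 9×12 integer matrix of rank 8; reducing to Smith normal form yields diagonal entries (1,1,1,1,1,1,1,1).

Now H_k = ker ∂_k / im ∂_{k+1}, so:

  H_0: rank C_0 − rank ∂_1 = 9 − 8 = 1, and the invariant factors of ∂_1 are all 1, so H_0 ≅ Z.
  H_1: rank ker ∂_1 − rank ∂_2 = (12 − 8) − 0 = 4, and there is no ∂_2, so H_1 ≅ Z^4.

As a check, the Euler characteristic is 9 − 12 = -3, which agrees with 1 − 4 = -3.
(K is a triangulation of a wedge of 4 circles.)

H_0 ≅ Z,  H_1 ≅ Z^4.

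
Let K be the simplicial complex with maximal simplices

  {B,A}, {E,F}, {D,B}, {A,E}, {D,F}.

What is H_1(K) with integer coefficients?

H_1 = Z.

We work with the vertex ordering A < B < D < E < F. The simplices of K, each written with vertices in increasing order, are:

  0-simplices (5): A, B, D, E, F
  1-simplices (5): AB, AE, BD, DF, EF

so the chain groups are C_0 ≅ Z^5, C_1 ≅ Z^5.

∂_1: C_1 → C_0 maps an edge to its endpoints' difference, ∂[p,q] = q − p.
As a 5×5 matrix over Z this has rank 4, with invariant factors (1,1,1,1).

Reading off H_k = ker ∂_k / im ∂_{k+1}:

  H_1: rank ker ∂_1 − rank ∂_2 = (5 − 4) − 0 = 1, and there is no ∂_2, so H_1 = Z.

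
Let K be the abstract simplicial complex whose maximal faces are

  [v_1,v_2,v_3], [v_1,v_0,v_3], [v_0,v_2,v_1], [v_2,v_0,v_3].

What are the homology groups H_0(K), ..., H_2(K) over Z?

Order the vertices as v_0 < v_1 < v_2 < v_3. Listing each simplex with vertices in this order, K has dimension 2 with simplices:

  0-simplices (4): [v_0], [v_1], [v_2], [v_3]
  1-simplices (6): [v_0,v_1], [v_0,v_2], [v_0,v_3], [v_1,v_2], [v_1,v_3], [v_2,v_3]
  2-simplices (4): [v_0,v_1,v_2], [v_0,v_1,v_3], [v_0,v_2,v_3], [v_1,v_2,v_3]

so the chain groups are C_0 ≅ Z^4, C_1 ≅ Z^6, C_2 ≅ Z^4.

∂_1: C_1 → C_0 maps an edge to its endpoints' difference, ∂[p,q] = q − p.
The 4×6 boundary matrix has rank 3 and Smith normal form diag(1,1,1).

The boundary map ∂_2: C_2 → C_1 acts by ∂[p,q,r] = [q,r] − [p,r] + [p,q]. For instance
  ∂[v_0,v_1,v_2] = [v_1,v_2] − [v_0,v_2] + [v_0,v_1],
  ∂[v_1,v_2,v_3] = [v_2,v_3] − [v_1,v_3] + [v_1,v_2].
The 6×4 boundary matrix has rank 3 and Smith normal form diag(1,1,1).

Reading off H_k = ker ∂_k / im ∂_{k+1}:

  H_0: rank C_0 − rank ∂_1 = 4 − 3 = 1, and the invariant factors of ∂_1 are all 1, so H_0 = Z.
  H_1: rank ker ∂_1 − rank ∂_2 = (6 − 3) − 3 = 0, and the invariant factors of ∂_2 are all 1, so H_1 = 0.
  H_2: rank ker ∂_2 − rank ∂_3 = (4 − 3) − 0 = 1, and there is no ∂_3, so H_2 = Z.

As a check, the Euler characteristic is 4 − 6 + 4 = 2, which agrees with 1 − 0 + 1 = 2.

H_0 ≅ Z,  H_1 = 0,  H_2 ≅ Z.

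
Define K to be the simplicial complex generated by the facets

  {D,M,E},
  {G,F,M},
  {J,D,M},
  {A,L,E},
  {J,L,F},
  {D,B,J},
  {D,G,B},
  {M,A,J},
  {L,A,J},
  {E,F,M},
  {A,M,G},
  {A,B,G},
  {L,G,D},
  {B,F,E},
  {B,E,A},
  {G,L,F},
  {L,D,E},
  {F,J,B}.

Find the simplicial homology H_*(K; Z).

Order the vertices as A < B < D < E < F < G < J < L < M. Listing each simplex with vertices in this order, K has dimension 2 with simplices:

  0-simplices (9): A, B, D, E, F, G, J, L, M
  1-simplices (27): AB, AE, AG, AJ, AL, AM, BD, BE, BF, BG, BJ, DE, DG, DJ, DL, DM, EF, EL, EM, FG, FJ, FL, FM, GL, GM, JL, JM
  2-simplices (18): ABE, ABG, AEL, AGM, AJL, AJM, BDG, BDJ, BEF, BFJ, DEL, DEM, DGL, DJM, EFM, FGL, FGM, FJL

giving chain groups C_0 ≅ Z^9, C_1 ≅ Z^27, C_2 ≅ Z^18.

The boundary map ∂_1: C_1 → C_0 sends each edge [p,q] (with p < q) to q − p.
As a 9×27 matrix over Z this has rank 8, with invariant factors (1,1,1,1,1,1,1,1).

∂_2: C_2 → C_1 sends each 2-simplex [p,q,r] to [q,r] − [p,r] + [p,q]. For instance
  ∂ABE = BE − AE + AB,
  ∂AGM = GM − AM + AG.
The 27×18 boundary matrix has rank 17 and Smith normal form diag(1,1,1,1,1,1,1,1,1,1,1,1,1,1,1,1,1).

Reading off H_k = ker ∂_k / im ∂_{k+1}:

  H_0: rank C_0 − rank ∂_1 = 9 − 8 = 1, and the invariant factors of ∂_1 are all 1, so H_0 ≅ Z.
  H_1: rank ker ∂_1 − rank ∂_2 = (27 − 8) − 17 = 2, and the invariant factors of ∂_2 are all 1, so H_1 ≅ Z^2.
  H_2: rank ker ∂_2 − rank ∂_3 = (18 − 17) − 0 = 1, and there is no ∂_3, so H_2 ≅ Z.

As a check, the Euler characteristic is 9 − 27 + 18 = 0, which agrees with 1 − 2 + 1 = 0.

H_0 ≅ Z,  H_1 ≅ Z^2,  H_2 ≅ Z.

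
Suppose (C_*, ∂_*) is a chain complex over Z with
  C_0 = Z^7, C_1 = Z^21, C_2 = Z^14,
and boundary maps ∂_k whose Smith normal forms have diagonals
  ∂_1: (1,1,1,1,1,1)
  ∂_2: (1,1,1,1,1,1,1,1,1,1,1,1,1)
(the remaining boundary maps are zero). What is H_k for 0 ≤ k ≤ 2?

H_0 ≅ Z,  H_1 ≅ Z^2,  H_2 ≅ Z.

H_0: b_0 = 7 − 0 − 6 = 1; torsion from ∂_1 factors > 1: none. So H_0 ≅ Z.
H_1: b_1 = 21 − 6 − 13 = 2; torsion from ∂_2 factors > 1: none. So H_1 ≅ Z^2.
H_2: b_2 = 14 − 13 − 0 = 1; torsion from ∂_3 factors > 1: none. So H_2 ≅ Z.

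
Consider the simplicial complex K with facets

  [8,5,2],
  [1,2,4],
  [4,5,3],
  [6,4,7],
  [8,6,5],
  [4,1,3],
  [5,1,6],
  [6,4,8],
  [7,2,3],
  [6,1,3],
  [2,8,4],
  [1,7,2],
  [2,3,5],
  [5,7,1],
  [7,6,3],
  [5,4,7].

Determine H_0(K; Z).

H_0 ≅ Z.

Order the vertices as 1 < 2 < 3 < 4 < 5 < 6 < 7 < 8. Listing each simplex with vertices in this order, K has dimension 2 with simplices:

  0-simplices (8): [1], [2], [3], [4], [5], [6], [7], [8]
  1-simplices (24): (24 of them)
  2-simplices (16): [1,2,4], [1,2,7], [1,3,4], [1,3,6], [1,5,6], [1,5,7], [2,3,5], [2,3,7], [2,4,8], [2,5,8], [3,4,5], [3,6,7], [4,5,7], [4,6,7], [4,6,8], [5,6,8]

giving chain groups C_0 ≅ Z^8, C_1 ≅ Z^24, C_2 ≅ Z^16.

∂_1: C_1 → C_0 sends each edge [p,q] (with p < q) to q − p.
The resulting 8×24 matrix has rank 7, and its Smith normal form has invariant factors (1,1,1,1,1,1,1).

∂_2: C_2 → C_1 acts by ∂[p,q,r] = [q,r] − [p,r] + [p,q]. For instance
  ∂[3,6,7] = [6,7] − [3,7] + [3,6],
  ∂[2,4,8] = [4,8] − [2,8] + [2,4].
The resulting 24×16 matrix has rank 15, and its Smith normal form has invariant factors (1,1,1,1,1,1,1,1,1,1,1,1,1,1,1).

Reading off H_k = ker ∂_k / im ∂_{k+1}:

  H_0: rank C_0 − rank ∂_1 = 8 − 7 = 1, and the invariant factors of ∂_1 are all 1, so H_0 ≅ Z.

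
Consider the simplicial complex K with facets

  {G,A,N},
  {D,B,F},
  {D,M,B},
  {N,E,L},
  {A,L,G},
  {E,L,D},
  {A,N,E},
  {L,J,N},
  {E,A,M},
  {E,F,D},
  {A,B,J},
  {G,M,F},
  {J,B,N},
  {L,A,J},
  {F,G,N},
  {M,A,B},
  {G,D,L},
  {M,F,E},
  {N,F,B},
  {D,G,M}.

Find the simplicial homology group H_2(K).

H_2 ≅ 0.

Order the vertices as A < B < D < E < F < G < J < L < M < N. Listing each simplex with vertices in this order, K has dimension 2 with simplices:

  0-simplices (10): A, B, D, E, F, G, J, L, M, N
  1-simplices (30): AB, AE, AG, AJ, AL, AM, AN, BD, BF, BJ, BM, BN, DE, DF, DG, DL, DM, EF, EL, EM, EN, FG, FM, FN, GL, GM, GN, JL, JN, LN
  2-simplices (20): ABJ, ABM, AEM, AEN, AGL, AGN, AJL, BDF, BDM, BFN, BJN, DEF, DEL, DGL, DGM, EFM, ELN, FGM, FGN, JLN

so the chain groups are C_0 ≅ Z^10, C_1 ≅ Z^30, C_2 ≅ Z^20.

Boundary ∂_1: C_1 → C_0 is given by ∂[p,q] = [q] − [p]. For instance
  ∂DF = F − D.
The 10×30 boundary matrix has rank 9 and Smith normal form diag(1,1,1,1,1,1,1,1,1).

The boundary map ∂_2: C_2 → C_1 acts by ∂[p,q,r] = [q,r] − [p,r] + [p,q]. For instance
  ∂BJN = JN − BN + BJ,
  ∂AEN = EN − AN + AE.
As a 30×20 matrix over Z this has rank 20, with invariant factors (1,1,1,1,1,1,1,1,1,1,1,1,1,1,1,1,1,1,1,2).

Reading off H_k = ker ∂_k / im ∂_{k+1}:

  H_2: rank ker ∂_2 − rank ∂_3 = (20 − 20) − 0 = 0, and there is no ∂_3, so H_2 = 0.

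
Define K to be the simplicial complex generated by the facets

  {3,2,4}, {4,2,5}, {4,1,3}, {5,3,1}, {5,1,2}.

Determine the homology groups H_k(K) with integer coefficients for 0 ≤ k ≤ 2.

Fix the vertex order 1 < 2 < 3 < 4 < 5 and write every simplex with vertices in increasing order. Then dim K = 2 and the simplices of K are:

  0-simplices (5): [1], [2], [3], [4], [5]
  1-simplices (10): [1,2], [1,3], [1,4], [1,5], [2,3], [2,4], [2,5], [3,4], [3,5], [4,5]
  2-simplices (5): [1,2,5], [1,3,4], [1,3,5], [2,3,4], [2,4,5]

giving chain groups C_0 ≅ Z^5, C_1 ≅ Z^10, C_2 ≅ Z^5.

The boundary map ∂_1: C_1 → C_0 is given by ∂[p,q] = [q] − [p].
The 5×10 boundary matrix has rank 4 and Smith normal form diag(1,1,1,1).

The boundary map ∂_2: C_2 → C_1 sends each 2-simplex [p,q,r] to [q,r] − [p,r] + [p,q]. For instance
  ∂[2,3,4] = [3,4] − [2,4] + [2,3],
  ∂[1,3,5] = [3,5] − [1,5] + [1,3].
This gives a 10×5 integer matrix of rank 5; reducing to Smith normal form yields diagonal entries (1,1,1,1,1).

Now H_k = ker ∂_k / im ∂_{k+1}, so:

  H_0: rank C_0 − rank ∂_1 = 5 − 4 = 1, and the invariant factors of ∂_1 are all 1, so H_0 = Z.
  H_1: rank ker ∂_1 − rank ∂_2 = (10 − 4) − 5 = 1, and the invariant factors of ∂_2 are all 1, so H_1 = Z.
  H_2: rank ker ∂_2 − rank ∂_3 = (5 − 5) − 0 = 0, and there is no ∂_3, so H_2 = 0.

As a check, the Euler characteristic is 5 − 10 + 5 = 0, which agrees with 1 − 1 + 0 = 0.
(K is a triangulation of the Möbius band.)

H_0 ≅ Z,  H_1 ≅ Z,  H_2 = 0.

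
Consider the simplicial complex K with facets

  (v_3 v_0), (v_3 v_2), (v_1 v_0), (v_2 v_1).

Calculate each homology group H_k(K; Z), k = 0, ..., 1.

Order the vertices as v_0 < v_1 < v_2 < v_3. Listing each simplex with vertices in this order, K has dimension 1 with simplices:

  0-simplices (4): [v_0], [v_1], [v_2], [v_3]
  1-simplices (4): [v_0,v_1], [v_0,v_3], [v_1,v_2], [v_2,v_3]

giving chain groups C_0 ≅ Z^4, C_1 ≅ Z^4.

The boundary map ∂_1: C_1 → C_0 maps an edge to its endpoints' difference, ∂[p,q] = q − p. For instance
  ∂[v_0,v_3] = [v_3] − [v_0].
The 4×4 boundary matrix has rank 3 and Smith normal form diag(1,1,1).

Now H_k = ker ∂_k / im ∂_{k+1}, so:

  H_0: rank C_0 − rank ∂_1 = 4 − 3 = 1, and the invariant factors of ∂_1 are all 1, so H_0 = Z.
  H_1: rank ker ∂_1 − rank ∂_2 = (4 − 3) − 0 = 1, and there is no ∂_2, so H_1 = Z.

H_0 ≅ Z,  H_1 ≅ Z.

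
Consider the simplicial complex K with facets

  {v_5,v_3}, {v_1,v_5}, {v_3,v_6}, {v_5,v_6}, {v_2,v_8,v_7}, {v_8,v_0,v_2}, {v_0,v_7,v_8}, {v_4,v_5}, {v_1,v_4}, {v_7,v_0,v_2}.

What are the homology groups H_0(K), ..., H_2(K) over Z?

H_0 ≅ Z^2,  H_1 ≅ Z^2,  H_2 ≅ Z.

K has 9 vertices, 12 edges, 4 triangles.
rank ∂_0 = 0, rank ∂_1 = 7 ⇒ b_0 = 9 − 0 − 7 = 2; all invariant factors of ∂_1 are 1 so no torsion. So H_0 ≅ Z^2.
rank ∂_1 = 7, rank ∂_2 = 3 ⇒ b_1 = 12 − 7 − 3 = 2; all invariant factors of ∂_2 are 1 so no torsion. So H_1 ≅ Z^2.
rank ∂_2 = 3, rank ∂_3 = 0 ⇒ b_2 = 4 − 3 − 0 = 1. So H_2 ≅ Z.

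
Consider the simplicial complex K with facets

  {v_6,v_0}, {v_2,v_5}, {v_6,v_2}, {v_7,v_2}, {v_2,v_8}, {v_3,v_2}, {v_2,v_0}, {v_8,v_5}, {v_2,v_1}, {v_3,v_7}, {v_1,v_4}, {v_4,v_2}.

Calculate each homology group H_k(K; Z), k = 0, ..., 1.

K has 9 vertices, 12 edges.
rank ∂_0 = 0, rank ∂_1 = 8 ⇒ b_0 = 9 − 0 − 8 = 1; all invariant factors of ∂_1 are 1 so no torsion. So H_0 = Z.
rank ∂_1 = 8, rank ∂_2 = 0 ⇒ b_1 = 12 − 8 − 0 = 4. So H_1 = Z^4.

H_0 ≅ Z,  H_1 ≅ Z^4.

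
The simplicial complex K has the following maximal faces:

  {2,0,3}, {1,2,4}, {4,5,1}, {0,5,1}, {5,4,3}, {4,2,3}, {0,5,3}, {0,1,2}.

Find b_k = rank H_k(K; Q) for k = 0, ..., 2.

b_0 = 1, b_1 = 0, b_2 = 1.

Order the vertices as 0 < 1 < 2 < 3 < 4 < 5. Listing each simplex with vertices in this order, K has dimension 2 with simplices:

  0-simplices (6): [0], [1], [2], [3], [4], [5]
  1-simplices (12): [0,1], [0,2], [0,3], [0,5], [1,2], [1,4], [1,5], [2,3], [2,4], [3,4], [3,5], [4,5]
  2-simplices (8): [0,1,2], [0,1,5], [0,2,3], [0,3,5], [1,2,4], [1,4,5], [2,3,4], [3,4,5]

so the chain groups are C_0 ≅ Z^6, C_1 ≅ Z^12, C_2 ≅ Z^8.

Boundary ∂_1: C_1 → C_0 sends each edge [p,q] (with p < q) to q − p. For instance
  ∂[0,5] = [5] − [0].
As a 6×12 matrix over Z this has rank 5, with invariant factors (1,1,1,1,1).

∂_2: C_2 → C_1 sends each 2-simplex [p,q,r] to [q,r] − [p,r] + [p,q]. For instance
  ∂[1,2,4] = [2,4] − [1,4] + [1,2],
  ∂[0,3,5] = [3,5] − [0,5] + [0,3].
The resulting 12×8 matrix has rank 7, and its Smith normal form has invariant factors (1,1,1,1,1,1,1).

From H_k ≅ ker(∂_k) / im(∂_{k+1}) we obtain:

  H_0: rank C_0 − rank ∂_1 = 6 − 5 = 1, and the invariant factors of ∂_1 are all 1, so H_0 ≅ Z.
  H_1: rank ker ∂_1 − rank ∂_2 = (12 − 5) − 7 = 0, and the invariant factors of ∂_2 are all 1, so H_1 ≅ 0.
  H_2: rank ker ∂_2 − rank ∂_3 = (8 − 7) − 0 = 1, and there is no ∂_3, so H_2 ≅ Z.

As a check, the Euler characteristic is 6 − 12 + 8 = 2, which agrees with 1 − 0 + 1 = 2.
(K is a triangulation of the 2-sphere S^2.)

Hence the Betti numbers are b_0 = 1, b_1 = 0, b_2 = 1.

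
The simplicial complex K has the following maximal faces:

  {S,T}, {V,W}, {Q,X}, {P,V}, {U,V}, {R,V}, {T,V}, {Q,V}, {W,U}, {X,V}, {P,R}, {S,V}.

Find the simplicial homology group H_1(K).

H_1 ≅ Z^4.

Take the total order P < Q < R < S < T < U < V < W < X on the vertex set. Then K (dimension 1) consists of the simplices:

  0-simplices (9): P, Q, R, S, T, U, V, W, X
  1-simplices (12): PR, PV, QV, QX, RV, ST, SV, TV, UV, UW, VW, VX

giving chain groups C_0 ≅ Z^9, C_1 ≅ Z^12.

Boundary ∂_1: C_1 → C_0 maps an edge to its endpoints' difference, ∂[p,q] = q − p.
The resulting 9×12 matrix has rank 8, and its Smith normal form has invariant factors (1,1,1,1,1,1,1,1).

From H_k ≅ ker(∂_k) / im(∂_{k+1}) we obtain:

  H_1: rank ker ∂_1 − rank ∂_2 = (12 − 8) − 0 = 4, and there is no ∂_2, so H_1 ≅ Z^4.

(K is a triangulation of a wedge of 4 circles.)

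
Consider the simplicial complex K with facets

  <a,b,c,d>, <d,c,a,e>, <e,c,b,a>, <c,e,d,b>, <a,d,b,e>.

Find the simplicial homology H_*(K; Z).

H_0 = Z,  H_1 = 0,  H_2 = 0,  H_3 = Z.

We work with the vertex ordering a < b < c < d < e. The simplices of K, each written with vertices in increasing order, are:

  0-simplices (5): a, b, c, d, e
  1-simplices (10): ab, ac, ad, ae, bc, bd, be, cd, ce, de
  2-simplices (10): abc, abd, abe, acd, ace, ade, bcd, bce, bde, cde
  3-simplices (5): abcd, abce, abde, acde, bcde

so the chain groups are C_0 ≅ Z^5, C_1 ≅ Z^10, C_2 ≅ Z^10, C_3 ≅ Z^5.

The boundary map ∂_1: C_1 → C_0 sends each edge [p,q] (with p < q) to q − p. For instance
  ∂cd = d − c.
This gives a 5×10 integer matrix of rank 4; reducing to Smith normal form yields diagonal entries (1,1,1,1).

The boundary map ∂_2: C_2 → C_1 sends each 2-simplex [p,q,r] to [q,r] − [p,r] + [p,q]. For instance
  ∂ace = ce − ae + ac,
  ∂ade = de − ae + ad.
The 10×10 boundary matrix has rank 6 and Smith normal form diag(1,1,1,1,1,1).

Boundary ∂_3: C_3 → C_2 sends each 3-simplex σ to the alternating sum Σ_i (−1)^i (σ with its i-th vertex removed). For instance
  ∂bcde = cde − bde + bce − bcd,
  ∂acde = cde − ade + ace − acd.
The resulting 10×5 matrix has rank 4, and its Smith normal form has invariant factors (1,1,1,1).

Now H_k = ker ∂_k / im ∂_{k+1}, so:

  H_0: rank C_0 − rank ∂_1 = 5 − 4 = 1, and the invariant factors of ∂_1 are all 1, so H_0 = Z.
  H_1: rank ker ∂_1 − rank ∂_2 = (10 − 4) − 6 = 0, and the invariant factors of ∂_2 are all 1, so H_1 = 0.
  H_2: rank ker ∂_2 − rank ∂_3 = (10 − 6) − 4 = 0, and the invariant factors of ∂_3 are all 1, so H_2 = 0.
  H_3: rank ker ∂_3 − rank ∂_4 = (5 − 4) − 0 = 1, and there is no ∂_4, so H_3 = Z.

As a check, the Euler characteristic is 5 − 10 + 10 − 5 = 0, which agrees with 1 − 0 + 0 − 1 = 0.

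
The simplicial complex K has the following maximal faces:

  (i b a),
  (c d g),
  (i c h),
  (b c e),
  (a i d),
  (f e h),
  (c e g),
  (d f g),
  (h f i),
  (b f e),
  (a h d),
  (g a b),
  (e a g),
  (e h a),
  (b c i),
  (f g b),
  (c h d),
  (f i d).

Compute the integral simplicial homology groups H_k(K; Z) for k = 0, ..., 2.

H_0 = Z,  H_1 = Z ⊕ Z/2,  H_2 = 0.

Fix the vertex order a < b < c < d < e < f < g < h < i and write every simplex with vertices in increasing order. Then dim K = 2 and the simplices of K are:

  0-simplices (9): a, b, c, d, e, f, g, h, i
  1-simplices (27): ab, ad, ae, ag, ah, ai, bc, be, bf, bg, bi, cd, ce, cg, ch, ci, df, dg, dh, di, ef, eg, eh, fg, fh, fi, hi
  2-simplices (18): abg, abi, adh, adi, aeg, aeh, bce, bci, bef, bfg, cdg, cdh, ceg, chi, dfg, dfi, efh, fhi

giving chain groups C_0 ≅ Z^9, C_1 ≅ Z^27, C_2 ≅ Z^18.

Boundary ∂_1: C_1 → C_0 maps an edge to its endpoints' difference, ∂[p,q] = q − p.
The resulting 9×27 matrix has rank 8, and its Smith normal form has invariant factors (1,1,1,1,1,1,1,1).

The boundary map ∂_2: C_2 → C_1 acts by ∂[p,q,r] = [q,r] − [p,r] + [p,q]. For instance
  ∂bci = ci − bi + bc,
  ∂bfg = fg − bg + bf.
The resulting 27×18 matrix has rank 18, and its Smith normal form has invariant factors (1,1,1,1,1,1,1,1,1,1,1,1,1,1,1,1,1,2).

From H_k ≅ ker(∂_k) / im(∂_{k+1}) we obtain:

  H_0: rank C_0 − rank ∂_1 = 9 − 8 = 1, and the invariant factors of ∂_1 are all 1, so H_0 = Z.
  H_1: rank ker ∂_1 − rank ∂_2 = (27 − 8) − 18 = 1, and ∂_2 has invariant factor 2 > 1, so H_1 = Z ⊕ Z/2.
  H_2: rank ker ∂_2 − rank ∂_3 = (18 − 18) − 0 = 0, and there is no ∂_3, so H_2 = 0.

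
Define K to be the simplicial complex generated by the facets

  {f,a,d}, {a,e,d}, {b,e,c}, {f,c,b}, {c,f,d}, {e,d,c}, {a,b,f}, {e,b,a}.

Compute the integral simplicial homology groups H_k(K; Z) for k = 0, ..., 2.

Take the total order a < b < c < d < e < f on the vertex set. Then K (dimension 2) consists of the simplices:

  0-simplices (6): a, b, c, d, e, f
  1-simplices (12): ab, ad, ae, af, bc, be, bf, cd, ce, cf, de, df
  2-simplices (8): abe, abf, ade, adf, bce, bcf, cde, cdf

so the chain groups are C_0 ≅ Z^6, C_1 ≅ Z^12, C_2 ≅ Z^8.

Boundary ∂_1: C_1 → C_0 is given by ∂[p,q] = [q] − [p]. For instance
  ∂ae = e − a.
This gives a 6×12 integer matrix of rank 5; reducing to Smith normal form yields diagonal entries (1,1,1,1,1).

∂_2: C_2 → C_1 sends each 2-simplex [p,q,r] to [q,r] − [p,r] + [p,q]. For instance
  ∂cdf = df − cf + cd,
  ∂abe = be − ae + ab.
The 12×8 boundary matrix has rank 7 and Smith normal form diag(1,1,1,1,1,1,1).

Computing H_k = (kernel of ∂_k) / (image of ∂_{k+1}):

  H_0: rank C_0 − rank ∂_1 = 6 − 5 = 1, and the invariant factors of ∂_1 are all 1, so H_0 ≅ Z.
  H_1: rank ker ∂_1 − rank ∂_2 = (12 − 5) − 7 = 0, and the invariant factors of ∂_2 are all 1, so H_1 ≅ 0.
  H_2: rank ker ∂_2 − rank ∂_3 = (8 − 7) − 0 = 1, and there is no ∂_3, so H_2 ≅ Z.

H_0 = Z,  H_1 = 0,  H_2 = Z.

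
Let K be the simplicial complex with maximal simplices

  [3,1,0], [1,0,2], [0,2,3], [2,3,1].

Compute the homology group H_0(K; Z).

Order the vertices as 0 < 1 < 2 < 3. Listing each simplex with vertices in this order, K has dimension 2 with simplices:

  0-simplices (4): [0], [1], [2], [3]
  1-simplices (6): [0,1], [0,2], [0,3], [1,2], [1,3], [2,3]
  2-simplices (4): [0,1,2], [0,1,3], [0,2,3], [1,2,3]

giving chain groups C_0 ≅ Z^4, C_1 ≅ Z^6, C_2 ≅ Z^4.

Boundary ∂_1: C_1 → C_0 is given by ∂[p,q] = [q] − [p].
As a 4×6 matrix over Z this has rank 3, with invariant factors (1,1,1).

∂_2: C_2 → C_1 maps a triangle to the signed sum of its edges. For instance
  ∂[1,2,3] = [2,3] − [1,3] + [1,2],
  ∂[0,1,2] = [1,2] − [0,2] + [0,1].
As a 6×4 matrix over Z this has rank 3, with invariant factors (1,1,1).

Reading off H_k = ker ∂_k / im ∂_{k+1}:

  H_0: rank C_0 − rank ∂_1 = 4 − 3 = 1, and the invariant factors of ∂_1 are all 1, so H_0 = Z.

H_0 = Z.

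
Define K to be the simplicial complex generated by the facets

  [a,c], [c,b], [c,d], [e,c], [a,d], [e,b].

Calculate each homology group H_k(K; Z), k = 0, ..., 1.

H_0 = Z,  H_1 = Z^2.

Fix the vertex order a < b < c < d < e and write every simplex with vertices in increasing order. Then dim K = 1 and the simplices of K are:

  0-simplices (5): a, b, c, d, e
  1-simplices (6): ac, ad, bc, be, cd, ce

Hence C_0 ≅ Z^5, C_1 ≅ Z^6.

Boundary ∂_1: C_1 → C_0 sends each edge [p,q] (with p < q) to q − p. For instance
  ∂bc = c − b.
As a 5×6 matrix over Z this has rank 4, with invariant factors (1,1,1,1).

Now H_k = ker ∂_k / im ∂_{k+1}, so:

  H_0: rank C_0 − rank ∂_1 = 5 − 4 = 1, and the invariant factors of ∂_1 are all 1, so H_0 ≅ Z.
  H_1: rank ker ∂_1 − rank ∂_2 = (6 − 4) − 0 = 2, and there is no ∂_2, so H_1 ≅ Z^2.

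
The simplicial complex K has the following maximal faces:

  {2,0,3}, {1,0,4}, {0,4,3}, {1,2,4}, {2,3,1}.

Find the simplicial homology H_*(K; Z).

Fix the vertex order 0 < 1 < 2 < 3 < 4 and write every simplex with vertices in increasing order. Then dim K = 2 and the simplices of K are:

  0-simplices (5): [0], [1], [2], [3], [4]
  1-simplices (10): [0,1], [0,2], [0,3], [0,4], [1,2], [1,3], [1,4], [2,3], [2,4], [3,4]
  2-simplices (5): [0,1,4], [0,2,3], [0,3,4], [1,2,3], [1,2,4]

giving chain groups C_0 ≅ Z^5, C_1 ≅ Z^10, C_2 ≅ Z^5.

∂_1: C_1 → C_0 is given by ∂[p,q] = [q] − [p].
This gives a 5×10 integer matrix of rank 4; reducing to Smith normal form yields diagonal entries (1,1,1,1).

Boundary ∂_2: C_2 → C_1 maps a triangle to the signed sum of its edges. For instance
  ∂[1,2,4] = [2,4] − [1,4] + [1,2],
  ∂[1,2,3] = [2,3] − [1,3] + [1,2].
As a 10×5 matrix over Z this has rank 5, with invariant factors (1,1,1,1,1).

From H_k ≅ ker(∂_k) / im(∂_{k+1}) we obtain:

  H_0: rank C_0 − rank ∂_1 = 5 − 4 = 1, and the invariant factors of ∂_1 are all 1, so H_0 = Z.
  H_1: rank ker ∂_1 − rank ∂_2 = (10 − 4) − 5 = 1, and the invariant factors of ∂_2 are all 1, so H_1 = Z.
  H_2: rank ker ∂_2 − rank ∂_3 = (5 − 5) − 0 = 0, and there is no ∂_3, so H_2 = 0.

H_0 = Z,  H_1 = Z,  H_2 = 0.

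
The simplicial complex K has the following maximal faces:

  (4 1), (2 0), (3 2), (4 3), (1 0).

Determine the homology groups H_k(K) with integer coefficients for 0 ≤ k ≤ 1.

H_0 ≅ Z,  H_1 ≅ Z.

We work with the vertex ordering 0 < 1 < 2 < 3 < 4. The simplices of K, each written with vertices in increasing order, are:

  0-simplices (5): [0], [1], [2], [3], [4]
  1-simplices (5): [0,1], [0,2], [1,4], [2,3], [3,4]

Hence C_0 ≅ Z^5, C_1 ≅ Z^5.

∂_1: C_1 → C_0 is given by ∂[p,q] = [q] − [p]. For instance
  ∂[2,3] = [3] − [2].
As a 5×5 matrix over Z this has rank 4, with invariant factors (1,1,1,1).

From H_k ≅ ker(∂_k) / im(∂_{k+1}) we obtain:

  H_0: rank C_0 − rank ∂_1 = 5 − 4 = 1, and the invariant factors of ∂_1 are all 1, so H_0 ≅ Z.
  H_1: rank ker ∂_1 − rank ∂_2 = (5 − 4) − 0 = 1, and there is no ∂_2, so H_1 ≅ Z.

As a check, the Euler characteristic is 5 − 5 = 0, which agrees with 1 − 1 = 0.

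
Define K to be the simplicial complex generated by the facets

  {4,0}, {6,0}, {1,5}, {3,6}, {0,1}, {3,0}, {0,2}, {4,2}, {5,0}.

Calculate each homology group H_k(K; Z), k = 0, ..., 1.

H_0 = Z,  H_1 = Z^3.

Take the total order 0 < 1 < 2 < 3 < 4 < 5 < 6 on the vertex set. Then K (dimension 1) consists of the simplices:

  0-simplices (7): [0], [1], [2], [3], [4], [5], [6]
  1-simplices (9): [0,1], [0,2], [0,3], [0,4], [0,5], [0,6], [1,5], [2,4], [3,6]

giving chain groups C_0 ≅ Z^7, C_1 ≅ Z^9.

Boundary ∂_1: C_1 → C_0 maps an edge to its endpoints' difference, ∂[p,q] = q − p. For instance
  ∂[0,6] = [6] − [0].
The resulting 7×9 matrix has rank 6, and its Smith normal form has invariant factors (1,1,1,1,1,1).

From H_k ≅ ker(∂_k) / im(∂_{k+1}) we obtain:

  H_0: rank C_0 − rank ∂_1 = 7 − 6 = 1, and the invariant factors of ∂_1 are all 1, so H_0 ≅ Z.
  H_1: rank ker ∂_1 − rank ∂_2 = (9 − 6) − 0 = 3, and there is no ∂_2, so H_1 ≅ Z^3.

As a check, the Euler characteristic is 7 − 9 = -2, which agrees with 1 − 3 = -2.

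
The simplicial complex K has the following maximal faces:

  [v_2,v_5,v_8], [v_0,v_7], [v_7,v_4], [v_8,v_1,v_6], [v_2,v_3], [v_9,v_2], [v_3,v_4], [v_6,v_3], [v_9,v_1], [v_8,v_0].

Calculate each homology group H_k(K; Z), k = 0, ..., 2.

Order the vertices as v_0 < v_1 < v_2 < v_3 < v_4 < v_5 < v_6 < v_7 < v_8 < v_9. Listing each simplex with vertices in this order, K has dimension 2 with simplices:

  0-simplices (10): [v_0], [v_1], [v_2], [v_3], [v_4], [v_5], [v_6], [v_7], [v_8], [v_9]
  1-simplices (14): [v_0,v_7], [v_0,v_8], [v_1,v_6], [v_1,v_8], [v_1,v_9], [v_2,v_3], [v_2,v_5], [v_2,v_8], [v_2,v_9], [v_3,v_4], [v_3,v_6], [v_4,v_7], [v_5,v_8], [v_6,v_8]
  2-simplices (2): [v_1,v_6,v_8], [v_2,v_5,v_8]

so the chain groups are C_0 ≅ Z^10, C_1 ≅ Z^14, C_2 ≅ Z^2.

The boundary map ∂_1: C_1 → C_0 sends each edge [p,q] (with p < q) to q − p. For instance
  ∂[v_2,v_5] = [v_5] − [v_2].
As a 10×14 matrix over Z this has rank 9, with invariant factors (1,1,1,1,1,1,1,1,1).

The boundary map ∂_2: C_2 → C_1 sends each 2-simplex [p,q,r] to [q,r] − [p,r] + [p,q]. For instance
  ∂[v_1,v_6,v_8] = [v_6,v_8] − [v_1,v_8] + [v_1,v_6],
  ∂[v_2,v_5,v_8] = [v_5,v_8] − [v_2,v_8] + [v_2,v_5].
This gives a 14×2 integer matrix of rank 2; reducing to Smith normal form yields diagonal entries (1,1).

Reading off H_k = ker ∂_k / im ∂_{k+1}:

  H_0: rank C_0 − rank ∂_1 = 10 − 9 = 1, and the invariant factors of ∂_1 are all 1, so H_0 ≅ Z.
  H_1: rank ker ∂_1 − rank ∂_2 = (14 − 9) − 2 = 3, and the invariant factors of ∂_2 are all 1, so H_1 ≅ Z^3.
  H_2: rank ker ∂_2 − rank ∂_3 = (2 − 2) − 0 = 0, and there is no ∂_3, so H_2 ≅ 0.

As a check, the Euler characteristic is 10 − 14 + 2 = -2, which agrees with 1 − 3 + 0 = -2.

H_0 = Z,  H_1 = Z^3,  H_2 = 0.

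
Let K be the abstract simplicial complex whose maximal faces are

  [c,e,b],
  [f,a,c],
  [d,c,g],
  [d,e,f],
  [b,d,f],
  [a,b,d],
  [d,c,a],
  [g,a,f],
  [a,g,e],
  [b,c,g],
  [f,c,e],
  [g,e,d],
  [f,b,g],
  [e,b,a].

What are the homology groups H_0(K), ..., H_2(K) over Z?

K has 7 vertices, 21 edges, 14 triangles.
rank ∂_0 = 0, rank ∂_1 = 6 ⇒ b_0 = 7 − 0 − 6 = 1; all invariant factors of ∂_1 are 1 so no torsion. So H_0 ≅ Z.
rank ∂_1 = 6, rank ∂_2 = 13 ⇒ b_1 = 21 − 6 − 13 = 2; all invariant factors of ∂_2 are 1 so no torsion. So H_1 ≅ Z^2.
rank ∂_2 = 13, rank ∂_3 = 0 ⇒ b_2 = 14 − 13 − 0 = 1. So H_2 ≅ Z.

H_0 = Z,  H_1 = Z^2,  H_2 = Z.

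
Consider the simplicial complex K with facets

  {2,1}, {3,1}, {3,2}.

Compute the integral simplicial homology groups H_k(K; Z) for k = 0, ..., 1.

H_0 ≅ Z,  H_1 ≅ Z.

Order the vertices as 1 < 2 < 3. Listing each simplex with vertices in this order, K has dimension 1 with simplices:

  0-simplices (3): [1], [2], [3]
  1-simplices (3): [1,2], [1,3], [2,3]

so the chain groups are C_0 ≅ Z^3, C_1 ≅ Z^3.

∂_1: C_1 → C_0 sends each edge [p,q] (with p < q) to q − p.
The resulting 3×3 matrix has rank 2, and its Smith normal form has invariant factors (1,1).

From H_k ≅ ker(∂_k) / im(∂_{k+1}) we obtain:

  H_0: rank C_0 − rank ∂_1 = 3 − 2 = 1, and the invariant factors of ∂_1 are all 1, so H_0 ≅ Z.
  H_1: rank ker ∂_1 − rank ∂_2 = (3 − 2) − 0 = 1, and there is no ∂_2, so H_1 ≅ Z.

(K is a triangulation of the circle S^1.)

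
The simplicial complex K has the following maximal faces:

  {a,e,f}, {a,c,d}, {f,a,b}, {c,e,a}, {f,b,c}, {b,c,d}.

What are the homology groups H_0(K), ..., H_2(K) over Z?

H_0 ≅ Z,  H_1 ≅ Z,  H_2 = 0.

Order the vertices as a < b < c < d < e < f. Listing each simplex with vertices in this order, K has dimension 2 with simplices:

  0-simplices (6): a, b, c, d, e, f
  1-simplices (12): ab, ac, ad, ae, af, bc, bd, bf, cd, ce, cf, ef
  2-simplices (6): abf, acd, ace, aef, bcd, bcf

Hence C_0 ≅ Z^6, C_1 ≅ Z^12, C_2 ≅ Z^6.

∂_1: C_1 → C_0 sends each edge [p,q] (with p < q) to q − p. For instance
  ∂cf = f − c.
The resulting 6×12 matrix has rank 5, and its Smith normal form has invariant factors (1,1,1,1,1).

Boundary ∂_2: C_2 → C_1 sends each 2-simplex [p,q,r] to [q,r] − [p,r] + [p,q]. For instance
  ∂bcf = cf − bf + bc,
  ∂ace = ce − ae + ac.
The resulting 12×6 matrix has rank 6, and its Smith normal form has invariant factors (1,1,1,1,1,1).

Computing H_k = (kernel of ∂_k) / (image of ∂_{k+1}):

  H_0: rank C_0 − rank ∂_1 = 6 − 5 = 1, and the invariant factors of ∂_1 are all 1, so H_0 ≅ Z.
  H_1: rank ker ∂_1 − rank ∂_2 = (12 − 5) − 6 = 1, and the invariant factors of ∂_2 are all 1, so H_1 ≅ Z.
  H_2: rank ker ∂_2 − rank ∂_3 = (6 − 6) − 0 = 0, and there is no ∂_3, so H_2 ≅ 0.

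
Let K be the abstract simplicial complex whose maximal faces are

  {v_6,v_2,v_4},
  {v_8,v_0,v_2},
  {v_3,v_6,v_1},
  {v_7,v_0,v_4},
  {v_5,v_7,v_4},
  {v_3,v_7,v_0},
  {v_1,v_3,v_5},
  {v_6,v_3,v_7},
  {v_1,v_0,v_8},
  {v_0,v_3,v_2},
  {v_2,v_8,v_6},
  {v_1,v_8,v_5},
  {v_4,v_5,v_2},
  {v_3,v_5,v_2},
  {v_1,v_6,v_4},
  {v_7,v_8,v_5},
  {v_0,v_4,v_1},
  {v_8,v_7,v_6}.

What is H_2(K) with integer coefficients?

Fix the vertex order v_0 < v_1 < v_2 < v_3 < v_4 < v_5 < v_6 < v_7 < v_8 and write every simplex with vertices in increasing order. Then dim K = 2 and the simplices of K are:

  0-simplices (9): [v_0], [v_1], [v_2], [v_3], [v_4], [v_5], [v_6], [v_7], [v_8]
  1-simplices (27): (27 of them)
  2-simplices (18): (18 of them)

Hence C_0 ≅ Z^9, C_1 ≅ Z^27, C_2 ≅ Z^18.

∂_1: C_1 → C_0 is given by ∂[p,q] = [q] − [p].
As a 9×27 matrix over Z this has rank 8, with invariant factors (1,1,1,1,1,1,1,1).

∂_2: C_2 → C_1 acts by ∂[p,q,r] = [q,r] − [p,r] + [p,q]. For instance
  ∂[v_2,v_4,v_5] = [v_4,v_5] − [v_2,v_5] + [v_2,v_4],
  ∂[v_0,v_2,v_8] = [v_2,v_8] − [v_0,v_8] + [v_0,v_2].
The resulting 27×18 matrix has rank 17, and its Smith normal form has invariant factors (1,1,1,1,1,1,1,1,1,1,1,1,1,1,1,1,1).

From H_k ≅ ker(∂_k) / im(∂_{k+1}) we obtain:

  H_2: rank ker ∂_2 − rank ∂_3 = (18 − 17) − 0 = 1, and there is no ∂_3, so H_2 = Z.

H_2 = Z.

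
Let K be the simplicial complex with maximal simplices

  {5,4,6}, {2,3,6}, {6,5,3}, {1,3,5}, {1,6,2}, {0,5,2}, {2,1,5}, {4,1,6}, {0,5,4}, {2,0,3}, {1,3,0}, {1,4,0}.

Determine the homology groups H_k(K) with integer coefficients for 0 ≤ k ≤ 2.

Order the vertices as 0 < 1 < 2 < 3 < 4 < 5 < 6. Listing each simplex with vertices in this order, K has dimension 2 with simplices:

  0-simplices (7): [0], [1], [2], [3], [4], [5], [6]
  1-simplices (18): [0,1], [0,2], [0,3], [0,4], [0,5], [1,2], [1,3], [1,4], [1,5], [1,6], [2,3], [2,5], [2,6], [3,5], [3,6], [4,5], [4,6], [5,6]
  2-simplices (12): [0,1,3], [0,1,4], [0,2,3], [0,2,5], [0,4,5], [1,2,5], [1,2,6], [1,3,5], [1,4,6], [2,3,6], [3,5,6], [4,5,6]

Hence C_0 ≅ Z^7, C_1 ≅ Z^18, C_2 ≅ Z^12.

The boundary map ∂_1: C_1 → C_0 is given by ∂[p,q] = [q] − [p].
The resulting 7×18 matrix has rank 6, and its Smith normal form has invariant factors (1,1,1,1,1,1).

Boundary ∂_2: C_2 → C_1 sends each 2-simplex [p,q,r] to [q,r] − [p,r] + [p,q]. For instance
  ∂[2,3,6] = [3,6] − [2,6] + [2,3],
  ∂[0,2,3] = [2,3] − [0,3] + [0,2].
This gives a 18×12 integer matrix of rank 12; reducing to Smith normal form yields diagonal entries (1,1,1,1,1,1,1,1,1,1,1,2).

Computing H_k = (kernel of ∂_k) / (image of ∂_{k+1}):

  H_0: rank C_0 − rank ∂_1 = 7 − 6 = 1, and the invariant factors of ∂_1 are all 1, so H_0 = Z.
  H_1: rank ker ∂_1 − rank ∂_2 = (18 − 6) − 12 = 0, and ∂_2 has invariant factor 2 > 1, so H_1 = Z/2.
  H_2: rank ker ∂_2 − rank ∂_3 = (12 − 12) − 0 = 0, and there is no ∂_3, so H_2 = 0.

H_0 ≅ Z,  H_1 ≅ Z/2,  H_2 = 0.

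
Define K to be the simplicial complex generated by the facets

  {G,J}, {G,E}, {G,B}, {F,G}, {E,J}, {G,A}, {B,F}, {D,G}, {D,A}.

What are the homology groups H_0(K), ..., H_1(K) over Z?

H_0 ≅ Z,  H_1 ≅ Z^3.

Fix the vertex order A < B < D < E < F < G < J and write every simplex with vertices in increasing order. Then dim K = 1 and the simplices of K are:

  0-simplices (7): A, B, D, E, F, G, J
  1-simplices (9): AD, AG, BF, BG, DG, EG, EJ, FG, GJ

giving chain groups C_0 ≅ Z^7, C_1 ≅ Z^9.

The boundary map ∂_1: C_1 → C_0 is given by ∂[p,q] = [q] − [p].
As a 7×9 matrix over Z this has rank 6, with invariant factors (1,1,1,1,1,1).

From H_k ≅ ker(∂_k) / im(∂_{k+1}) we obtain:

  H_0: rank C_0 − rank ∂_1 = 7 − 6 = 1, and the invariant factors of ∂_1 are all 1, so H_0 ≅ Z.
  H_1: rank ker ∂_1 − rank ∂_2 = (9 − 6) − 0 = 3, and there is no ∂_2, so H_1 ≅ Z^3.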